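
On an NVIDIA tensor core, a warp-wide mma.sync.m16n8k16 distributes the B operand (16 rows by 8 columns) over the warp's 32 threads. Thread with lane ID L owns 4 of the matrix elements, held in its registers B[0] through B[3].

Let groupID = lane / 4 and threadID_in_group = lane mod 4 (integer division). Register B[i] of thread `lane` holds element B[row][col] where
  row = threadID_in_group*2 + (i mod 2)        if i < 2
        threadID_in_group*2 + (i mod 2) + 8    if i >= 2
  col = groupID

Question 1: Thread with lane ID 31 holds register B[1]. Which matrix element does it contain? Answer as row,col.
L=31=>grp=31>>2=7, tig=31&3=3
[1]=>row 3·2+1+0=7  col grp=7

7,7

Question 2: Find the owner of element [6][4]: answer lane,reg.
c=4⇒gr=4  r=6⇒Rb=0,th=3,odd=0
L=4*4+3=19  i=0*2+0=0

19,0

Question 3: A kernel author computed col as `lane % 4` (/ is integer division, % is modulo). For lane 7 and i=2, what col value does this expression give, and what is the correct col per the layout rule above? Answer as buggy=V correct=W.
buggy=3 correct=1

`lane % 4`[7,2]→3
lane 7: G=1 (7/4), T=3 (7%4)
i=2: r=3*2+0+8=14, c=G=1
col: 3 vs 1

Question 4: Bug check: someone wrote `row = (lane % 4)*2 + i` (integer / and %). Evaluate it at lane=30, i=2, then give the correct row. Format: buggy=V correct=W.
`(lane % 4)*2 + i`[30,2]->6
lane 30->30/4=7, 30 mod 4=2
i=2  r:2·2+0+8->12  c:7
row: 6 vs 12

buggy=6 correct=12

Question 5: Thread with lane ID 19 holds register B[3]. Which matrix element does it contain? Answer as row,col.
lane 19⇒19/4=4, 19 mod 4=3
i=3  r:2·3+1+8⇒15  c:4

15,4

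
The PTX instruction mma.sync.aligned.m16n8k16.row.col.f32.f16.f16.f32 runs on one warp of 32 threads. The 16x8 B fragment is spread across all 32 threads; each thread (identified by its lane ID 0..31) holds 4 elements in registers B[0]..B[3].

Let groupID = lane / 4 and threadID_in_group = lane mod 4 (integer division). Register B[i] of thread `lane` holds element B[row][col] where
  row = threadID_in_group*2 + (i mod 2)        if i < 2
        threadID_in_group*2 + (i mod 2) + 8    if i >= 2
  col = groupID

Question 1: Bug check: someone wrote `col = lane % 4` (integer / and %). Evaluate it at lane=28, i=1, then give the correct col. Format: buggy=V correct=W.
`lane % 4`[28,1]->0
28: g=7,t=0
[1] (0*2+1+0,7) = (1,7)
col: 0 vs 7

buggy=0 correct=7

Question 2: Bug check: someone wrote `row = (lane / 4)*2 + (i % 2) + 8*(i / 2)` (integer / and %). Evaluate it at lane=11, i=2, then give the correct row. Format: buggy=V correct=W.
`(lane / 4)*2 + (i % 2) + 8*(i / 2)`[11,2]->12
lane 11->11/4=2, 11 mod 4=3
i=2  r:2·3+0+8->14  c:2
row: 12 vs 14

buggy=12 correct=14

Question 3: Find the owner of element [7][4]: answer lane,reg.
19,1

c=4->g=4  r=7->rb=0,t=3,b0=1
L=4*4+3=19  i=0*2+1=1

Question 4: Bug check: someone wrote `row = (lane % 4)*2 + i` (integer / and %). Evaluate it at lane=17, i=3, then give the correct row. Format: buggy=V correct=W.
buggy=5 correct=11

`(lane % 4)*2 + i`[17,3]⇒5
L=17⇒gr=17>>2=4, th=17&3=1
[3]⇒row 1·2+1+8=11  col gr=4
row: 5 vs 11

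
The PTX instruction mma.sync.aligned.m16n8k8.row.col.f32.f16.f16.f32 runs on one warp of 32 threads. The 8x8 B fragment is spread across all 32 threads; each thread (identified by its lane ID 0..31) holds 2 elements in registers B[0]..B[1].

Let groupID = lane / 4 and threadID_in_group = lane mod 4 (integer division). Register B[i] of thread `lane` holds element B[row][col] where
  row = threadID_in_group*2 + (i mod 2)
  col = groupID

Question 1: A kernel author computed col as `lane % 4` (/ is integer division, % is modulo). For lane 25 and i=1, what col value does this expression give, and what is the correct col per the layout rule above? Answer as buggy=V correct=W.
buggy=1 correct=6

`lane % 4`[25,1]→1
lane 25: G=6 (25/4), T=1 (25%4)
i=1: r=1*2+1=3, c=G=6
col: 1 vs 6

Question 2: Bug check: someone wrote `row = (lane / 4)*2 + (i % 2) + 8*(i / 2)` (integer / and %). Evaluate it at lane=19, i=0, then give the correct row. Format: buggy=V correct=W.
`(lane / 4)*2 + (i % 2) + 8*(i / 2)`[19,0]->8
L=19->g=19>>2=4, t=19&3=3
[0]->row 3·2+0=6  col g=4
row: 8 vs 6

buggy=8 correct=6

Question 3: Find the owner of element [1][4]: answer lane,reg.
16,1

c: 4->gid=4  r: 1->tid=0,i&1=1
L=4*4+0=16  i=1=1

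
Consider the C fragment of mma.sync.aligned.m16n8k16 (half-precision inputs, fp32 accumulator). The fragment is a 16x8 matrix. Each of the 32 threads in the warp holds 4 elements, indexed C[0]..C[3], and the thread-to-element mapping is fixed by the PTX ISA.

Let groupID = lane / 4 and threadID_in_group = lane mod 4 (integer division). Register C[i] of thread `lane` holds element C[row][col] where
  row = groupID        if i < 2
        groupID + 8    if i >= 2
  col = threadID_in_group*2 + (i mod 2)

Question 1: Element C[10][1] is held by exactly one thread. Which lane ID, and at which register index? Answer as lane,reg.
r: 10->gid=2,r8=1  c: 1->tid=0,i&1=1
L=2*4+0=8  i=1*2+1=3

8,3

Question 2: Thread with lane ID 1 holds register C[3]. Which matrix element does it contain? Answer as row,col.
L=1=>grp=1>>2=0, tig=1&3=1
[3]=>row 0+8=8  col 1·2+1=3

8,3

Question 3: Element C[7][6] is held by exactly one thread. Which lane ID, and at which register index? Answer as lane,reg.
31,0

r=7→G=7,rhi=0  c=6→T=3,p=0
L=7*4+3=31  i=0*2+0=0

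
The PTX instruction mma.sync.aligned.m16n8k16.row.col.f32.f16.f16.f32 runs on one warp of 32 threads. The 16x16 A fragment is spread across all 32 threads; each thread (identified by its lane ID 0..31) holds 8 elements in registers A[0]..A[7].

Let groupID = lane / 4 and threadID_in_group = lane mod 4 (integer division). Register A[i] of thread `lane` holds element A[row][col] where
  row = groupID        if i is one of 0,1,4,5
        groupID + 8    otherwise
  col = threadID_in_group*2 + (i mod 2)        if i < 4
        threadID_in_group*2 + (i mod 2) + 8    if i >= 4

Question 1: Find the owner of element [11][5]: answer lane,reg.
14,3

r: 11->gid=3,r8=1  c: 5->c8=0,tid=2,i&1=1
L=3*4+2=14  i=0*4+1*2+1=3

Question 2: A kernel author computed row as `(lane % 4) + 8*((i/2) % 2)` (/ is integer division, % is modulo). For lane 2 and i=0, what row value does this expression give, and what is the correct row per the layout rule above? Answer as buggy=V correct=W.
`(lane % 4) + 8*((i/2) % 2)`[2,0]->2
L=2->g=2>>2=0, t=2&3=2
[0]->row 0+0=0  col 2·2+0+0=4
row: 2 vs 0

buggy=2 correct=0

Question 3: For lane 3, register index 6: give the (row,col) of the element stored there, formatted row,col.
8,14

L=3->gid=3>>2=0, tid=3&3=3
[6]->row 0+8=8  col 3·2+0+8=14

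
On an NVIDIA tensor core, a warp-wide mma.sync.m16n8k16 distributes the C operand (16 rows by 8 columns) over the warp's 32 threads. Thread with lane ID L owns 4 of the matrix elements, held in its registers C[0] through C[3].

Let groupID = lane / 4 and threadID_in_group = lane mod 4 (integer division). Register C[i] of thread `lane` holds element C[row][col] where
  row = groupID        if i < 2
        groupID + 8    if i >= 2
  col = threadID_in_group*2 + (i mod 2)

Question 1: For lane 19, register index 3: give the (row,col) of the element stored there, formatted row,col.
12,7

lane 19⇒19/4=4, 19 mod 4=3
i=3  r:4+8⇒12  c:2·3+1⇒7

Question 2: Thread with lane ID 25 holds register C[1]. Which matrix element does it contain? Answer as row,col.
6,3

25: G=6,T=1
[1] (6+0,1*2+1) = (6,3)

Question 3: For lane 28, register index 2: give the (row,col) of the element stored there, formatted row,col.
15,0

28: gid=7,tid=0
[2] (7+8,0*2+0) = (15,0)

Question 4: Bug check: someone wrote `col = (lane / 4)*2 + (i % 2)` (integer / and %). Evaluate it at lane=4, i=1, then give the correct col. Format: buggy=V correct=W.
buggy=3 correct=1

`(lane / 4)*2 + (i % 2)`[4,1]->3
lane 4->4/4=1, 4 mod 4=0
i=1  r:1+0->1  c:2·0+1->1
col: 3 vs 1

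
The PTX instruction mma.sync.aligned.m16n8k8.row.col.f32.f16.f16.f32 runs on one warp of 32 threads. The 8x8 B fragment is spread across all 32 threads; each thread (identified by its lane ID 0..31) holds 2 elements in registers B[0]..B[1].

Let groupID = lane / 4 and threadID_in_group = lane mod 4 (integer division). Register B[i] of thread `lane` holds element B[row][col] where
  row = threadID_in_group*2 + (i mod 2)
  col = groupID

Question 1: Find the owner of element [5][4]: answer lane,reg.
c:4=>grp=4  r:5=>tig=2,lo=1
L=4*4+2=18  i=1=1

18,1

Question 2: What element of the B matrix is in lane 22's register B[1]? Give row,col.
L=22=>grp=22>>2=5, tig=22&3=2
[1]=>row 2·2+1=5  col grp=5

5,5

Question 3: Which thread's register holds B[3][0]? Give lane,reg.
1,1

c=0⇒gr=0  r=3⇒th=1,odd=1
L=0*4+1=1  i=1=1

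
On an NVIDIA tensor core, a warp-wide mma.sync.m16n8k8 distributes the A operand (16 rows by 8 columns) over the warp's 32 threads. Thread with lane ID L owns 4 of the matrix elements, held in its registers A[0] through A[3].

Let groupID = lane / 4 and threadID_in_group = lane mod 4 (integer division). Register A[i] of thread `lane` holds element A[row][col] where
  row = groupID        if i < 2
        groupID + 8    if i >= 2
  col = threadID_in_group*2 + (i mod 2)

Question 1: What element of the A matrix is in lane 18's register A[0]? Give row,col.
18: grp=4,tig=2
[0] (4+0,2*2+0) = (4,4)

4,4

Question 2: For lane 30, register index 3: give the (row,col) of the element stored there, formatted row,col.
15,5

lane 30→30/4=7, 30 mod 4=2
i=3  r:7+8→15  c:2·2+1→5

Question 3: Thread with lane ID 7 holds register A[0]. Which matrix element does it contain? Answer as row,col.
1,6

L=7=>grp=7>>2=1, tig=7&3=3
[0]=>row 1+0=1  col 3·2+0=6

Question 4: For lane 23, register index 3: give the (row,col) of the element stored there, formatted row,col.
L=23=>grp=23>>2=5, tig=23&3=3
[3]=>row 5+8=13  col 3·2+1=7

13,7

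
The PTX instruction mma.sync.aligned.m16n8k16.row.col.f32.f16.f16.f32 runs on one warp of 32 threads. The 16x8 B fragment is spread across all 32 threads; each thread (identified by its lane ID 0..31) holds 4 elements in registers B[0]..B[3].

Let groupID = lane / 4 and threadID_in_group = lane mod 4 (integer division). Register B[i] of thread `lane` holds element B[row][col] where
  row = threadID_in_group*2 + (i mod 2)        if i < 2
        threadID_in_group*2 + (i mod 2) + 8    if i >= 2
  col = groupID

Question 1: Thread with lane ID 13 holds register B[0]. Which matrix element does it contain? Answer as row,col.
lane 13: grp=3 (13/4), tig=1 (13%4)
i=0: r=1*2+0+0=2, c=grp=3

2,3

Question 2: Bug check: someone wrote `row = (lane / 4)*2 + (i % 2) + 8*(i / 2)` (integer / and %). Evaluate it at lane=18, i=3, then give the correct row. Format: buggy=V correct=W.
`(lane / 4)*2 + (i % 2) + 8*(i / 2)`[18,3]⇒17
L=18⇒gr=18>>2=4, th=18&3=2
[3]⇒row 2·2+1+8=13  col gr=4
row: 17 vs 13

buggy=17 correct=13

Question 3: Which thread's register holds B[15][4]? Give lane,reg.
19,3

c:4=>grp=4  r:15=>rB=1,tig=3,lo=1
L=4*4+3=19  i=1*2+1=3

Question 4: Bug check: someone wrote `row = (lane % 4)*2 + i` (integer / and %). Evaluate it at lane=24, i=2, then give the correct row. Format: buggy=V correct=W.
buggy=2 correct=8

`(lane % 4)*2 + i`[24,2]→2
24: G=6,T=0
[2] (0*2+0+8,6) = (8,6)
row: 2 vs 8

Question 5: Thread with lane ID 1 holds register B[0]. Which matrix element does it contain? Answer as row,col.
1: grp=0,tig=1
[0] (1*2+0+0,0) = (2,0)

2,0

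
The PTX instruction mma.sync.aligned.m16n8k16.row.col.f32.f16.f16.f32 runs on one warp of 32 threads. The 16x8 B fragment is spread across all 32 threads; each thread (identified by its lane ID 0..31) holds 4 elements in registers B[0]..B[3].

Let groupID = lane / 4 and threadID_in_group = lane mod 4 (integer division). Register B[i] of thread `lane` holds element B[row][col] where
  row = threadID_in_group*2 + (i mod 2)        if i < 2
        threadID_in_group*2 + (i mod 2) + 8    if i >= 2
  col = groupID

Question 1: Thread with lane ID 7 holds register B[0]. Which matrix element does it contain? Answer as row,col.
6,1

lane 7: gr=1 (7/4), th=3 (7%4)
i=0: r=3*2+0+0=6, c=gr=1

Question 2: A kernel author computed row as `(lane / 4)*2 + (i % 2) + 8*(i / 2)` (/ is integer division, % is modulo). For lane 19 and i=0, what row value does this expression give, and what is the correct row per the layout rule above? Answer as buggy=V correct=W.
`(lane / 4)*2 + (i % 2) + 8*(i / 2)`[19,0]→8
L=19→G=19>>2=4, T=19&3=3
[0]→row 3·2+0+0=6  col G=4
row: 8 vs 6

buggy=8 correct=6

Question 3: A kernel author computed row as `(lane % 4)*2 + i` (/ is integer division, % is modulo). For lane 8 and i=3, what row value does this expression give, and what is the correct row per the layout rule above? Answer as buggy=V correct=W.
buggy=3 correct=9

`(lane % 4)*2 + i`[8,3]->3
lane 8->8/4=2, 8 mod 4=0
i=3  r:2·0+1+8->9  c:2
row: 3 vs 9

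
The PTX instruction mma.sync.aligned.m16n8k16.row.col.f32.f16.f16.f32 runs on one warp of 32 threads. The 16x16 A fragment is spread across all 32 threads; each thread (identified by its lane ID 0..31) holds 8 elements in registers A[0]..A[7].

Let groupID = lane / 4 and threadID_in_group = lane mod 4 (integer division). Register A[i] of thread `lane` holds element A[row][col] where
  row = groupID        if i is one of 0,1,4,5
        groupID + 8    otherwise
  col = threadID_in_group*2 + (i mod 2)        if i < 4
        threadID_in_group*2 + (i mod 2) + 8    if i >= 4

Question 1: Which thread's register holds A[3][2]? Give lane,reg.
13,0

r: 3->gid=3,r8=0  c: 2->c8=0,tid=1,i&1=0
L=3*4+1=13  i=0*4+0*2+0=0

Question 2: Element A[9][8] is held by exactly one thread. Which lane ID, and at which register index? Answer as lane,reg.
r: 9->gid=1,r8=1  c: 8->c8=1,tid=0,i&1=0
L=1*4+0=4  i=1*4+1*2+0=6

4,6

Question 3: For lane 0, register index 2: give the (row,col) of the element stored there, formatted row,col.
8,0

0: grp=0,tig=0
[2] (0+8,0*2+0+0) = (8,0)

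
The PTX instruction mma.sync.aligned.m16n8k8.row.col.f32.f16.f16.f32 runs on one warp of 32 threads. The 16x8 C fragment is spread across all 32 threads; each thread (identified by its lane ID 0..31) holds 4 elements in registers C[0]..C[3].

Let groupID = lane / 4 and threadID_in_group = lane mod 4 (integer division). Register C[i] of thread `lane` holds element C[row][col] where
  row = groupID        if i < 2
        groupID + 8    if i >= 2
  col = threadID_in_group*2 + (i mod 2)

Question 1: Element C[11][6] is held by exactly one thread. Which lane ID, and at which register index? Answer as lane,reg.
r=11->g=3,rb=1  c=6->t=3,b0=0
L=3*4+3=15  i=1*2+0=2

15,2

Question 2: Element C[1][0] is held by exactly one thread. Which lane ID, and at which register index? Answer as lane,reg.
4,0

r=1→G=1,rhi=0  c=0→T=0,p=0
L=1*4+0=4  i=0*2+0=0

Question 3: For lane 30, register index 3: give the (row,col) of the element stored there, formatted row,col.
lane 30: gid=7 (30/4), tid=2 (30%4)
i=3: r=7+8=15, c=2*2+1=5

15,5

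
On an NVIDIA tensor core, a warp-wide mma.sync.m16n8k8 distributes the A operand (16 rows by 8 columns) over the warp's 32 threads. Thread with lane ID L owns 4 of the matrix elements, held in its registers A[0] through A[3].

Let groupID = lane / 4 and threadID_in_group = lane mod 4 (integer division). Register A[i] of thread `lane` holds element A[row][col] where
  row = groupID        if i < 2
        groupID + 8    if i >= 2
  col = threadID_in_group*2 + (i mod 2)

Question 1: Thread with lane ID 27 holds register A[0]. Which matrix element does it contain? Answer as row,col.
6,6

lane 27=>27/4=6, 27 mod 4=3
i=0  r:6+0=>6  c:2·3+0=>6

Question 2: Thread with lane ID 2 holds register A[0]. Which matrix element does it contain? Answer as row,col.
lane 2: gr=0 (2/4), th=2 (2%4)
i=0: r=0+0=0, c=2*2+0=4

0,4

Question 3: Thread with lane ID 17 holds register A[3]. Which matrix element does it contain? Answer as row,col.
lane 17: gr=4 (17/4), th=1 (17%4)
i=3: r=4+8=12, c=1*2+1=3

12,3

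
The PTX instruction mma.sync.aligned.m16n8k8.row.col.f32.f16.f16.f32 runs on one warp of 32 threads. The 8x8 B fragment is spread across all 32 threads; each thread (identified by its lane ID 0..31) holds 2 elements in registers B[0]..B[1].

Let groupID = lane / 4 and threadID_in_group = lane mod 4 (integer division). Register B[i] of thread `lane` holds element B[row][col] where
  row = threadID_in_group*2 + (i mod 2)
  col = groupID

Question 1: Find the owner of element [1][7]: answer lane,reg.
c=7→G=7  r=1→T=0,p=1
L=7*4+0=28  i=1=1

28,1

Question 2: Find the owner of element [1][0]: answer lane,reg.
c: 0->gid=0  r: 1->tid=0,i&1=1
L=0*4+0=0  i=1=1

0,1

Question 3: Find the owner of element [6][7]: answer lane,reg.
c=7→G=7  r=6→T=3,p=0
L=7*4+3=31  i=0=0

31,0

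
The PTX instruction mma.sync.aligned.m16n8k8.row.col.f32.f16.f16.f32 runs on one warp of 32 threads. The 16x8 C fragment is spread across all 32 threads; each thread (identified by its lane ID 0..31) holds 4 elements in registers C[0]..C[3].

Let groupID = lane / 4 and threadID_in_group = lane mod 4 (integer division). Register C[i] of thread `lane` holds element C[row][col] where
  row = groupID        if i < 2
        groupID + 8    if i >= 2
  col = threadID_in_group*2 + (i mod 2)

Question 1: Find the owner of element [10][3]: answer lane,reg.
9,3

r: 10->gid=2,r8=1  c: 3->tid=1,i&1=1
L=2*4+1=9  i=1*2+1=3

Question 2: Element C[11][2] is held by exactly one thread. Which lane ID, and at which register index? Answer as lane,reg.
r=11→G=3,rhi=1  c=2→T=1,p=0
L=3*4+1=13  i=1*2+0=2

13,2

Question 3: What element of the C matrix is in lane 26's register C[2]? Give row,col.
L=26⇒gr=26>>2=6, th=26&3=2
[2]⇒row 6+8=14  col 2·2+0=4

14,4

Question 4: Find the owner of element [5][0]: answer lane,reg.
r=5⇒gr=5,Rb=0  c=0⇒th=0,odd=0
L=5*4+0=20  i=0*2+0=0

20,0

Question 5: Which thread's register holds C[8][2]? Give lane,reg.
1,2

r: 8->gid=0,r8=1  c: 2->tid=1,i&1=0
L=0*4+1=1  i=1*2+0=2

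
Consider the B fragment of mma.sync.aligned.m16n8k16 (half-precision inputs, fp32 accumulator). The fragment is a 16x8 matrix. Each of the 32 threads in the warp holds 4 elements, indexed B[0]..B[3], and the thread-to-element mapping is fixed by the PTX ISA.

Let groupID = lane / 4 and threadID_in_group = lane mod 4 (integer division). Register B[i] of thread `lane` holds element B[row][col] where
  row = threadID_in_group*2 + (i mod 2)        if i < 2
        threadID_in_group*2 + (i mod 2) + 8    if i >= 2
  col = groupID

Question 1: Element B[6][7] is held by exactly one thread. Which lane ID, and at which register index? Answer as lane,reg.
c=7→G=7  r=6→rhi=0,T=3,p=0
L=7*4+3=31  i=0*2+0=0

31,0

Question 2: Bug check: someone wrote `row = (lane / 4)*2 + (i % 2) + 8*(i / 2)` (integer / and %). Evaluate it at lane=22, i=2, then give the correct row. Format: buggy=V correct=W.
`(lane / 4)*2 + (i % 2) + 8*(i / 2)`[22,2]=>18
22: grp=5,tig=2
[2] (2*2+0+8,5) = (12,5)
row: 18 vs 12

buggy=18 correct=12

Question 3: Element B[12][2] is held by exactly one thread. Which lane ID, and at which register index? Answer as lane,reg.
c:2=>grp=2  r:12=>rB=1,tig=2,lo=0
L=2*4+2=10  i=1*2+0=2

10,2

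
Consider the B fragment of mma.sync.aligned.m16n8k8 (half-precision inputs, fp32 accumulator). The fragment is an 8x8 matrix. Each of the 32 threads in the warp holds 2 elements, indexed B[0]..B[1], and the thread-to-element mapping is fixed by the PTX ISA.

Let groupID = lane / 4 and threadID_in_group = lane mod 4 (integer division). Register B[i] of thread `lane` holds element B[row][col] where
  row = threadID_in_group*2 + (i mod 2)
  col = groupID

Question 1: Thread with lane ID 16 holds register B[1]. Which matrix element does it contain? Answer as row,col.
lane 16: gid=4 (16/4), tid=0 (16%4)
i=1: r=0*2+1=1, c=gid=4

1,4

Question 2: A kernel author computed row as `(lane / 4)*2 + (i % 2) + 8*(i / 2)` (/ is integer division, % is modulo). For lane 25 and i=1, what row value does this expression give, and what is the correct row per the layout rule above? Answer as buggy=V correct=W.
`(lane / 4)*2 + (i % 2) + 8*(i / 2)`[25,1]⇒13
L=25⇒gr=25>>2=6, th=25&3=1
[1]⇒row 1·2+1=3  col gr=6
row: 13 vs 3

buggy=13 correct=3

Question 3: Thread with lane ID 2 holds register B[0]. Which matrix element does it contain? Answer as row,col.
4,0

L=2->g=2>>2=0, t=2&3=2
[0]->row 2·2+0=4  col g=0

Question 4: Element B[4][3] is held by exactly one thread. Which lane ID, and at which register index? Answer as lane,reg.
14,0

c:3=>grp=3  r:4=>tig=2,lo=0
L=3*4+2=14  i=0=0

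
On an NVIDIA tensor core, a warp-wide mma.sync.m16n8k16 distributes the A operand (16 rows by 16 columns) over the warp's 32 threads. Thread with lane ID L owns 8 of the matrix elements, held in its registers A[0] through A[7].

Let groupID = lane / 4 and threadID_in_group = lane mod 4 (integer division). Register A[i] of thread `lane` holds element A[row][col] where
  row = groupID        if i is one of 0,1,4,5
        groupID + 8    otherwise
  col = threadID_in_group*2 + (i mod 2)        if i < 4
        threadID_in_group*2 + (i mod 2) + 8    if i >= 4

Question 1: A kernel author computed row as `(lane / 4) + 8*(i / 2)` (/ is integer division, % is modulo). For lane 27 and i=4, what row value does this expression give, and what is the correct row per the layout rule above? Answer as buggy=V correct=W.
buggy=22 correct=6

`(lane / 4) + 8*(i / 2)`[27,4]=>22
27: grp=6,tig=3
[4] (6+0,3*2+0+8) = (6,14)
row: 22 vs 6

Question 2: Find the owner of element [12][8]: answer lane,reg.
16,6

r=12⇒gr=4,Rb=1  c=8⇒Cb=1,th=0,odd=0
L=4*4+0=16  i=1*4+1*2+0=6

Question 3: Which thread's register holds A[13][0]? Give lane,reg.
20,2

r=13->g=5,rb=1  c=0->cb=0,t=0,b0=0
L=5*4+0=20  i=0*4+1*2+0=2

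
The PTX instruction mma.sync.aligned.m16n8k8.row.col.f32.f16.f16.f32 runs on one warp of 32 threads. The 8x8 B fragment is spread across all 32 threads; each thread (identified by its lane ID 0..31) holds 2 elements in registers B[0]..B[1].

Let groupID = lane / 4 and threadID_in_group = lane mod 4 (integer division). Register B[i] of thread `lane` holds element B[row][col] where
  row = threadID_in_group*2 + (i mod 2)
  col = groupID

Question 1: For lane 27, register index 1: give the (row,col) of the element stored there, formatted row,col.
27: g=6,t=3
[1] (3*2+1,6) = (7,6)

7,6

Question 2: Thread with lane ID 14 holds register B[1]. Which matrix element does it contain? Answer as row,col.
lane 14: grp=3 (14/4), tig=2 (14%4)
i=1: r=2*2+1=5, c=grp=3

5,3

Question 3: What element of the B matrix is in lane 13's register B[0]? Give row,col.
13: G=3,T=1
[0] (1*2+0,3) = (2,3)

2,3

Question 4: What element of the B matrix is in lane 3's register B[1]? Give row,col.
3: grp=0,tig=3
[1] (3*2+1,0) = (7,0)

7,0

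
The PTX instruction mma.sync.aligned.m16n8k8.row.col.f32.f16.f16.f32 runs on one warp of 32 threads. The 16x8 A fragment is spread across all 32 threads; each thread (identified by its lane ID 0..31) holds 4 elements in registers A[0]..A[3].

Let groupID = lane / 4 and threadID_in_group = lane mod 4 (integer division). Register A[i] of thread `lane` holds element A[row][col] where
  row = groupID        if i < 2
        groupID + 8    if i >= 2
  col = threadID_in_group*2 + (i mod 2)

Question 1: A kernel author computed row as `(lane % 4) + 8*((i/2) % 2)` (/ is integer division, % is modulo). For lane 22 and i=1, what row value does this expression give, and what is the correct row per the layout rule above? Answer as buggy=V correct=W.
`(lane % 4) + 8*((i/2) % 2)`[22,1]→2
L=22→G=22>>2=5, T=22&3=2
[1]→row 5+0=5  col 2·2+1=5
row: 2 vs 5

buggy=2 correct=5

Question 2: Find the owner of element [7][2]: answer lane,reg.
29,0

r=7⇒gr=7,Rb=0  c=2⇒th=1,odd=0
L=7*4+1=29  i=0*2+0=0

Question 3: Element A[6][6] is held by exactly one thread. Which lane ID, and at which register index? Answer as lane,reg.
27,0

r:6=>grp=6,rB=0  c:6=>tig=3,lo=0
L=6*4+3=27  i=0*2+0=0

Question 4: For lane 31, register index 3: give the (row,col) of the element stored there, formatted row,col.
15,7

L=31->gid=31>>2=7, tid=31&3=3
[3]->row 7+8=15  col 3·2+1=7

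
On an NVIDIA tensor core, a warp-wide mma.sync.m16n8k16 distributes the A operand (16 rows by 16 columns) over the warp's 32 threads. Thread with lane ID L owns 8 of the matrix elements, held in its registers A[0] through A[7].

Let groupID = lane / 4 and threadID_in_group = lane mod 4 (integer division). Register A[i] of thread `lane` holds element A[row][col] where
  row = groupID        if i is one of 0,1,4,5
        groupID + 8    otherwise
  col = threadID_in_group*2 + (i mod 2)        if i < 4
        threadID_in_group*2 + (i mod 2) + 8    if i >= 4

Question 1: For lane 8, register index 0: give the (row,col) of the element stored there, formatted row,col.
lane 8: gr=2 (8/4), th=0 (8%4)
i=0: r=2+0=2, c=0*2+0+0=0

2,0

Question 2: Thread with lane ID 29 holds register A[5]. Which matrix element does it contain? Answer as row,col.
29: grp=7,tig=1
[5] (7+0,1*2+1+8) = (7,11)

7,11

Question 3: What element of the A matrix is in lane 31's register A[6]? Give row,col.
lane 31: g=7 (31/4), t=3 (31%4)
i=6: r=7+8=15, c=3*2+0+8=14

15,14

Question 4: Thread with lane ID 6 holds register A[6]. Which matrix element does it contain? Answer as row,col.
lane 6: grp=1 (6/4), tig=2 (6%4)
i=6: r=1+8=9, c=2*2+0+8=12

9,12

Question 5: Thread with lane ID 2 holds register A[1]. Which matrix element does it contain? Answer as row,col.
L=2->g=2>>2=0, t=2&3=2
[1]->row 0+0=0  col 2·2+1+0=5

0,5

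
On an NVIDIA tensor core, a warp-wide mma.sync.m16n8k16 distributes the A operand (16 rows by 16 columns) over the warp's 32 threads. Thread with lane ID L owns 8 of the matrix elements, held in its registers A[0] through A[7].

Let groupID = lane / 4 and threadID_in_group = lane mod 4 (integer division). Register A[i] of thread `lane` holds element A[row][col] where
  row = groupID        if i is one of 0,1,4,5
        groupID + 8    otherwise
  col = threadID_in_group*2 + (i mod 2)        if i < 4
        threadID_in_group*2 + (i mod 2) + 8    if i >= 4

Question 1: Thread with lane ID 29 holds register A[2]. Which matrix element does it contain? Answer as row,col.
lane 29: grp=7 (29/4), tig=1 (29%4)
i=2: r=7+8=15, c=1*2+0+0=2

15,2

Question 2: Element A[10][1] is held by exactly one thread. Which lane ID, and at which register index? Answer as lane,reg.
8,3

r=10->g=2,rb=1  c=1->cb=0,t=0,b0=1
L=2*4+0=8  i=0*4+1*2+1=3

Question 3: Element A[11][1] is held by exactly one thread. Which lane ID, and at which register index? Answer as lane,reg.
12,3

r=11→G=3,rhi=1  c=1→chi=0,T=0,p=1
L=3*4+0=12  i=0*4+1*2+1=3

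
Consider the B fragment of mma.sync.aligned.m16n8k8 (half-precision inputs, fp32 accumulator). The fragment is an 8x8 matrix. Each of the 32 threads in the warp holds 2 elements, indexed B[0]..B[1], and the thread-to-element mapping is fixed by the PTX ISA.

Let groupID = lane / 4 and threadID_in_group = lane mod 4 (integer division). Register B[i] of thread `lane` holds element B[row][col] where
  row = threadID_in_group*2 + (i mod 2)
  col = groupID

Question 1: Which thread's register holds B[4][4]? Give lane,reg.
18,0

c:4=>grp=4  r:4=>tig=2,lo=0
L=4*4+2=18  i=0=0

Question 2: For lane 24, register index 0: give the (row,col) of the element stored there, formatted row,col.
L=24->gid=24>>2=6, tid=24&3=0
[0]->row 0·2+0=0  col gid=6

0,6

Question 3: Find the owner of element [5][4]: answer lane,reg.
c:4=>grp=4  r:5=>tig=2,lo=1
L=4*4+2=18  i=1=1

18,1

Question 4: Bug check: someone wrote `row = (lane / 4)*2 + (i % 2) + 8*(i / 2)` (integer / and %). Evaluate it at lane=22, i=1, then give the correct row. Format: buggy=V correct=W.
`(lane / 4)*2 + (i % 2) + 8*(i / 2)`[22,1]→11
22: G=5,T=2
[1] (2*2+1,5) = (5,5)
row: 11 vs 5

buggy=11 correct=5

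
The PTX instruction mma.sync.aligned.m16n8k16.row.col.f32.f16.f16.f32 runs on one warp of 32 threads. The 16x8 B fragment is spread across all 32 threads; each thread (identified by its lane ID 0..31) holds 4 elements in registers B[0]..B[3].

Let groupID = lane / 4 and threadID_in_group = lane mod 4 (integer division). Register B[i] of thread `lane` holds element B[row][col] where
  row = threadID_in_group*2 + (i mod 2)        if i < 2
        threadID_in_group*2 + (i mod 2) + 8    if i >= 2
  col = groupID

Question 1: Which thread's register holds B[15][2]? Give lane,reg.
c=2->g=2  r=15->rb=1,t=3,b0=1
L=2*4+3=11  i=1*2+1=3

11,3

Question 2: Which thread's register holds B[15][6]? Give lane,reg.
27,3

c=6→G=6  r=15→rhi=1,T=3,p=1
L=6*4+3=27  i=1*2+1=3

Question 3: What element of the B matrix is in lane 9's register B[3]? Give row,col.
11,2

lane 9=>9/4=2, 9 mod 4=1
i=3  r:2·1+1+8=>11  c:2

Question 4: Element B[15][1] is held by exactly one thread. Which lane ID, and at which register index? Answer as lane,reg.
7,3

c=1->g=1  r=15->rb=1,t=3,b0=1
L=1*4+3=7  i=1*2+1=3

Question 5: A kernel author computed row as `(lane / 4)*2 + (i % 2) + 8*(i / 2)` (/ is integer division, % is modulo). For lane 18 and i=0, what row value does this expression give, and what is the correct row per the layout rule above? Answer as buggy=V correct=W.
buggy=8 correct=4

`(lane / 4)*2 + (i % 2) + 8*(i / 2)`[18,0]=>8
18: grp=4,tig=2
[0] (2*2+0+0,4) = (4,4)
row: 8 vs 4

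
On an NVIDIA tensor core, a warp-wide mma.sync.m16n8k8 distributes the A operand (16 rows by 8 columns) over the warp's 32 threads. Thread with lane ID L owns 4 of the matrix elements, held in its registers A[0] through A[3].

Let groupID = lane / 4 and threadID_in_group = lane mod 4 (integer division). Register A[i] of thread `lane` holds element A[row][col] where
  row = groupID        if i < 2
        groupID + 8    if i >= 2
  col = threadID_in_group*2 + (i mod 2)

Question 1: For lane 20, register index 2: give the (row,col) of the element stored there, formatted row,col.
13,0

L=20=>grp=20>>2=5, tig=20&3=0
[2]=>row 5+8=13  col 0·2+0=0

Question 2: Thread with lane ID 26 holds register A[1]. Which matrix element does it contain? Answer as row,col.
6,5

lane 26: grp=6 (26/4), tig=2 (26%4)
i=1: r=6+0=6, c=2*2+1=5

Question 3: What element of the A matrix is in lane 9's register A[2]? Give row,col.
9: grp=2,tig=1
[2] (2+8,1*2+0) = (10,2)

10,2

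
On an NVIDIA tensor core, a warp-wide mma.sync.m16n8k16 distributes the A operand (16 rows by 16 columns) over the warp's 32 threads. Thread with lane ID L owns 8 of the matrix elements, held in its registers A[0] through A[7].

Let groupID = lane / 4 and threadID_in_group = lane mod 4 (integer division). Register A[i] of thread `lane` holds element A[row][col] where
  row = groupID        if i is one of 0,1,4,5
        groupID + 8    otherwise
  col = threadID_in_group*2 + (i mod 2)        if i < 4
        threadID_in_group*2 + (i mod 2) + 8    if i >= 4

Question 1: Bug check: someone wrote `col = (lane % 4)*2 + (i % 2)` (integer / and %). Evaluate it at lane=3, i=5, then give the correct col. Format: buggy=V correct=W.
buggy=7 correct=15

`(lane % 4)*2 + (i % 2)`[3,5]⇒7
3: gr=0,th=3
[5] (0+0,3*2+1+8) = (0,15)
col: 7 vs 15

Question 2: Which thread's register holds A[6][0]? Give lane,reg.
24,0

r=6→G=6,rhi=0  c=0→chi=0,T=0,p=0
L=6*4+0=24  i=0*4+0*2+0=0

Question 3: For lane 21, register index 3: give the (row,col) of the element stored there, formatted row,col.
13,3

lane 21: g=5 (21/4), t=1 (21%4)
i=3: r=5+8=13, c=1*2+1+0=3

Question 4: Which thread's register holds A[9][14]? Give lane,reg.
7,6

r=9→G=1,rhi=1  c=14→chi=1,T=3,p=0
L=1*4+3=7  i=1*4+1*2+0=6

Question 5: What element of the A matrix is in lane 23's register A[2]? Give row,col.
lane 23: gr=5 (23/4), th=3 (23%4)
i=2: r=5+8=13, c=3*2+0+0=6

13,6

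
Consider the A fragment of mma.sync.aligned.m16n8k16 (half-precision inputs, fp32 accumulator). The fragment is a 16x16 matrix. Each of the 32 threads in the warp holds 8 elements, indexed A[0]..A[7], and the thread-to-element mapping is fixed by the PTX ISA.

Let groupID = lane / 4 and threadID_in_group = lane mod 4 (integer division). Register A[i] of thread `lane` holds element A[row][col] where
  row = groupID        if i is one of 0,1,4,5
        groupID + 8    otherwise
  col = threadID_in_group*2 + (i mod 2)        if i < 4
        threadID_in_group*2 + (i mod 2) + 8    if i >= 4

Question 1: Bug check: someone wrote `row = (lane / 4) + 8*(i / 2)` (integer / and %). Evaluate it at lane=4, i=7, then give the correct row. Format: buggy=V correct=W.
`(lane / 4) + 8*(i / 2)`[4,7]->25
L=4->g=4>>2=1, t=4&3=0
[7]->row 1+8=9  col 0·2+1+8=9
row: 25 vs 9

buggy=25 correct=9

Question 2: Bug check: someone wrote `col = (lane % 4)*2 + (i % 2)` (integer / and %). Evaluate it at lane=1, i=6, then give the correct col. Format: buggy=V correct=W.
buggy=2 correct=10

`(lane % 4)*2 + (i % 2)`[1,6]->2
lane 1->1/4=0, 1 mod 4=1
i=6  r:0+8->8  c:2·1+0+8->10
col: 2 vs 10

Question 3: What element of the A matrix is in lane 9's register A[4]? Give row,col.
2,10

lane 9: gr=2 (9/4), th=1 (9%4)
i=4: r=2+0=2, c=1*2+0+8=10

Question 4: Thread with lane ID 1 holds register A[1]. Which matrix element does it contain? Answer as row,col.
0,3

lane 1->1/4=0, 1 mod 4=1
i=1  r:0+0->0  c:2·1+1+0->3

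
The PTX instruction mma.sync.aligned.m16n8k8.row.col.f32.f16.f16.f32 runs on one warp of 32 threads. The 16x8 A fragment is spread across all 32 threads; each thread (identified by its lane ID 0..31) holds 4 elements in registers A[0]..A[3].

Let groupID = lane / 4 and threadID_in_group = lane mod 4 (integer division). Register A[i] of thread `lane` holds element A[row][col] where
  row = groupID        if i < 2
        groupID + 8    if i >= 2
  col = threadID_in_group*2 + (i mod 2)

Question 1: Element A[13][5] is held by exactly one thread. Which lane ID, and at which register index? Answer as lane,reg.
22,3

r=13->g=5,rb=1  c=5->t=2,b0=1
L=5*4+2=22  i=1*2+1=3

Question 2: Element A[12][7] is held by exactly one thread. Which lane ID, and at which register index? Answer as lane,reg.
19,3

r=12→G=4,rhi=1  c=7→T=3,p=1
L=4*4+3=19  i=1*2+1=3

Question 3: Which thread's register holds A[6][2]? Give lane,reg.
r=6->g=6,rb=0  c=2->t=1,b0=0
L=6*4+1=25  i=0*2+0=0

25,0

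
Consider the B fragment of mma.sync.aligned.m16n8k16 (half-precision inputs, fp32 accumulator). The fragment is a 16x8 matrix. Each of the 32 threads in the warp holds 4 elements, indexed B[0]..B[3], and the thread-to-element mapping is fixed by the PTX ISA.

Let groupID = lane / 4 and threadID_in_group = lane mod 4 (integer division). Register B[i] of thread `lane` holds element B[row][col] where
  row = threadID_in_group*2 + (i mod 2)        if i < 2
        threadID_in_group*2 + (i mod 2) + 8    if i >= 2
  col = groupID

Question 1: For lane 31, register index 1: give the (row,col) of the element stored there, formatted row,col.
7,7

lane 31⇒31/4=7, 31 mod 4=3
i=1  r:2·3+1+0⇒7  c:7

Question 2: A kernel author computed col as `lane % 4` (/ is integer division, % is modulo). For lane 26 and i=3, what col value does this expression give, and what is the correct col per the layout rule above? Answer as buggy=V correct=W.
`lane % 4`[26,3]=>2
26: grp=6,tig=2
[3] (2*2+1+8,6) = (13,6)
col: 2 vs 6

buggy=2 correct=6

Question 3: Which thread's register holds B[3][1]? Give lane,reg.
c: 1->gid=1  r: 3->r8=0,tid=1,i&1=1
L=1*4+1=5  i=0*2+1=1

5,1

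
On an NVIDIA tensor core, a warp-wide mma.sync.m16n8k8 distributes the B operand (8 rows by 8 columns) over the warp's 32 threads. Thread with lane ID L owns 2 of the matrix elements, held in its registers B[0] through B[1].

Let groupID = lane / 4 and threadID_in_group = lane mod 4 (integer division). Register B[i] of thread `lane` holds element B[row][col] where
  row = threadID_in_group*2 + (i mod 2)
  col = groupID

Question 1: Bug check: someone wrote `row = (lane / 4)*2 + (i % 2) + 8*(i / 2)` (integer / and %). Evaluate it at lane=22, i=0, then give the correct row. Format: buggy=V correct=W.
buggy=10 correct=4

`(lane / 4)*2 + (i % 2) + 8*(i / 2)`[22,0]→10
L=22→G=22>>2=5, T=22&3=2
[0]→row 2·2+0=4  col G=5
row: 10 vs 4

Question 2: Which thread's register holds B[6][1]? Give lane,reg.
c=1→G=1  r=6→T=3,p=0
L=1*4+3=7  i=0=0

7,0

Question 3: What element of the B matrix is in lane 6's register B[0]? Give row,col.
4,1

L=6→G=6>>2=1, T=6&3=2
[0]→row 2·2+0=4  col G=1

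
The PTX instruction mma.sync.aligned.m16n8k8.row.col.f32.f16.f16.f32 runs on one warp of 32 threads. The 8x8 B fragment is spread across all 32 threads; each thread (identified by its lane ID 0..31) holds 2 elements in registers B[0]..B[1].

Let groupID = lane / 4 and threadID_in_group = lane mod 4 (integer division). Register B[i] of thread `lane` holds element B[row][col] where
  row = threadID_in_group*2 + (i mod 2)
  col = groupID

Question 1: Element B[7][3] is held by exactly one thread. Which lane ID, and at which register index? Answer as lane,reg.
c=3→G=3  r=7→T=3,p=1
L=3*4+3=15  i=1=1

15,1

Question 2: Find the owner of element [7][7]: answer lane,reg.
c=7⇒gr=7  r=7⇒th=3,odd=1
L=7*4+3=31  i=1=1

31,1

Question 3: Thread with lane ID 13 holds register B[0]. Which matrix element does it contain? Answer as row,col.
2,3

lane 13⇒13/4=3, 13 mod 4=1
i=0  r:2·1+0⇒2  c:3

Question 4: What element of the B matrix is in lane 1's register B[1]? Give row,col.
lane 1: g=0 (1/4), t=1 (1%4)
i=1: r=1*2+1=3, c=g=0

3,0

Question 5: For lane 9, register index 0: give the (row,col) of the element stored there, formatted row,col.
9: G=2,T=1
[0] (1*2+0,2) = (2,2)

2,2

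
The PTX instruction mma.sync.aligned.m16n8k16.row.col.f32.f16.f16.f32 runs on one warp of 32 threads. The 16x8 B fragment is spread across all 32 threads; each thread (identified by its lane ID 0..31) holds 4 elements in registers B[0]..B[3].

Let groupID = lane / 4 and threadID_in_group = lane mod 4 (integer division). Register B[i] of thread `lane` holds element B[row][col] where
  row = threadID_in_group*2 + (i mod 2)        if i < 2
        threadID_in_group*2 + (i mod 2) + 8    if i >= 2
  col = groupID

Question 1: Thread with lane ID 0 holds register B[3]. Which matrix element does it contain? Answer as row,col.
9,0

lane 0⇒0/4=0, 0 mod 4=0
i=3  r:2·0+1+8⇒9  c:0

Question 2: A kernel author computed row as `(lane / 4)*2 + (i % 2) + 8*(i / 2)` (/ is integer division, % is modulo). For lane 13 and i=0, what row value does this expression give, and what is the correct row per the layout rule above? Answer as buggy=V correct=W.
`(lane / 4)*2 + (i % 2) + 8*(i / 2)`[13,0]=>6
13: grp=3,tig=1
[0] (1*2+0+0,3) = (2,3)
row: 6 vs 2

buggy=6 correct=2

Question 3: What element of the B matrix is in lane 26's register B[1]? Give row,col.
5,6

lane 26=>26/4=6, 26 mod 4=2
i=1  r:2·2+1+0=>5  c:6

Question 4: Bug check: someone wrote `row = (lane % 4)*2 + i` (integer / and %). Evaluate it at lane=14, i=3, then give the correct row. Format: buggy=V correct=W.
buggy=7 correct=13

`(lane % 4)*2 + i`[14,3]→7
L=14→G=14>>2=3, T=14&3=2
[3]→row 2·2+1+8=13  col G=3
row: 7 vs 13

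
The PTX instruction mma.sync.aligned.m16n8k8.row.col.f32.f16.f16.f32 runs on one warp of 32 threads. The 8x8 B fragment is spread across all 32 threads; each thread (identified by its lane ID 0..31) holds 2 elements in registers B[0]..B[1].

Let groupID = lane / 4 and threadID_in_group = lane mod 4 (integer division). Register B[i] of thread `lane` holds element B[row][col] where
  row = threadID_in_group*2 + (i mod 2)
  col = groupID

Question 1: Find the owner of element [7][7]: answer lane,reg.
31,1

c: 7->gid=7  r: 7->tid=3,i&1=1
L=7*4+3=31  i=1=1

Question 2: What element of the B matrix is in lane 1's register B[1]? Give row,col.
3,0

1: gid=0,tid=1
[1] (1*2+1,0) = (3,0)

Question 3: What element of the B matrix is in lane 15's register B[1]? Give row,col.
7,3

lane 15: G=3 (15/4), T=3 (15%4)
i=1: r=3*2+1=7, c=G=3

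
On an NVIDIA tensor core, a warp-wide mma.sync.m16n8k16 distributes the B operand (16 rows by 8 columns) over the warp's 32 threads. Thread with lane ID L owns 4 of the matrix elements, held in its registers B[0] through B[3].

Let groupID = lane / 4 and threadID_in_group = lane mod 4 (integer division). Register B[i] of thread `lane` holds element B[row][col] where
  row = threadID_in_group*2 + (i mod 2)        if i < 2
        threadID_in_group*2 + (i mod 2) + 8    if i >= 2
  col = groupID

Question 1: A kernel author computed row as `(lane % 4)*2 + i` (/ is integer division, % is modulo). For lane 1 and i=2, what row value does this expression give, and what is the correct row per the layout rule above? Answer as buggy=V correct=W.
`(lane % 4)*2 + i`[1,2]=>4
1: grp=0,tig=1
[2] (1*2+0+8,0) = (10,0)
row: 4 vs 10

buggy=4 correct=10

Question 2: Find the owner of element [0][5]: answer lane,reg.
20,0

c: 5->gid=5  r: 0->r8=0,tid=0,i&1=0
L=5*4+0=20  i=0*2+0=0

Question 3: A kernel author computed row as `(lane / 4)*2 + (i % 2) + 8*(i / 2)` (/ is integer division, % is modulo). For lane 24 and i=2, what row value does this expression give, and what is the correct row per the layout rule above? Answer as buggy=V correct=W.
buggy=20 correct=8

`(lane / 4)*2 + (i % 2) + 8*(i / 2)`[24,2]→20
lane 24→24/4=6, 24 mod 4=0
i=2  r:2·0+0+8→8  c:6
row: 20 vs 8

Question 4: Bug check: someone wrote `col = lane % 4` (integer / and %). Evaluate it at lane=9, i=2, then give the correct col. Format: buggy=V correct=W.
buggy=1 correct=2

`lane % 4`[9,2]=>1
lane 9: grp=2 (9/4), tig=1 (9%4)
i=2: r=1*2+0+8=10, c=grp=2
col: 1 vs 2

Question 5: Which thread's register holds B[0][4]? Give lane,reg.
c=4->g=4  r=0->rb=0,t=0,b0=0
L=4*4+0=16  i=0*2+0=0

16,0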